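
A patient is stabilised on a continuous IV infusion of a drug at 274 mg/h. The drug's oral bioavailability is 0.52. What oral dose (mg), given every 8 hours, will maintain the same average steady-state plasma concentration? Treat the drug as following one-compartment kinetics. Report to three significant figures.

4220 mg

To maintain the same Css, the systemic dosing rate must be unchanged: F·D/τ = infusion rate.
D = rate × τ / F = 274 × 8 / 0.52 = 4215 mg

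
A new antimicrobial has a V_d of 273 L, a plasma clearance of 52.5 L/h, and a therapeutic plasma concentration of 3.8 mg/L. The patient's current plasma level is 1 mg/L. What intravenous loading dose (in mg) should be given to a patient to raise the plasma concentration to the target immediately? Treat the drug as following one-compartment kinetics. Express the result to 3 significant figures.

764 mg

Concentration deficit ΔC = 3.8 − 1 = 2.800 mg/L
LD = Vd × ΔC = 273.0 × 2.800 = 764.4 mg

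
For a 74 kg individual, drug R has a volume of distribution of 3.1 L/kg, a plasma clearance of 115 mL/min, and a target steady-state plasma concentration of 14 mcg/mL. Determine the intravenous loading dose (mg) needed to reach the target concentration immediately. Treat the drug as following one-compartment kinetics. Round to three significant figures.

Vd(total) = 74 kg × 3.1 L/kg = 229.4 L
The loading dose fills Vd to the target concentration; clearance is irrelevant here.
LD = Vd × C = 229.4 × 14.00 = 3212 mg

3210 mg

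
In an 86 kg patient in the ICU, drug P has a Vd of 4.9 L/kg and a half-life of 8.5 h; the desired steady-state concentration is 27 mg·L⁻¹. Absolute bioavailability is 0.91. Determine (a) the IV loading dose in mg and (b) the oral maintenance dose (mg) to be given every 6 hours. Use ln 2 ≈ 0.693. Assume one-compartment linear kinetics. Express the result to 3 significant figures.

Vd(total) = 86 kg × 4.9 L/kg = 421.4 L
LD = Vd × C = 421.4 × 27 = 11380 mg
CL = 0.693 × Vd / t½ = 0.693 × 421.4 / 8.5 = 34.36 L/h
D = CL × Css × τ / F = 34.36 × 27 × 6 / 0.91 = 6117 mg

(a) 11400 mg; (b) 6120 mg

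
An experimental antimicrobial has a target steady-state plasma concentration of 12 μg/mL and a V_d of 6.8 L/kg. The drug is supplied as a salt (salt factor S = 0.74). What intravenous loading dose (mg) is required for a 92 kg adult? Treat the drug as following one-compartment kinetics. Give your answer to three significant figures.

10100 mg

Vd = 6.8 L/kg × 92 kg = 625.6 L
The loading dose fills Vd to the target concentration.
LD = Vd × C / S = 625.6 × 12.00 / 0.74 = 10140 mg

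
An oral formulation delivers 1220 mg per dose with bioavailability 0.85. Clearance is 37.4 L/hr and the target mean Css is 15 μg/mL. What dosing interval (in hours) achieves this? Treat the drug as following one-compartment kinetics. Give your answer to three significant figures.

F·D/τ = CL·Css → τ = F·D / (CL·Css).
τ = 0.85 × 1220 / (37.4 × 15) = 1.848 h

1.85 h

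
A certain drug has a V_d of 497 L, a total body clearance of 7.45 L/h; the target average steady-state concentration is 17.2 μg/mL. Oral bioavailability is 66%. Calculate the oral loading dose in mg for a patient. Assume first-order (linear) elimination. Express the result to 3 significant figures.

LD = Vd × C / F = 497.0 × 17.20 / 0.66 = 12950 mg

13000 mg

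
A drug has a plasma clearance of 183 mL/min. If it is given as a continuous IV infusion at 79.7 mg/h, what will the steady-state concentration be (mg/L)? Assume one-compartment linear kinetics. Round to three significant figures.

CL = 183 mL/min = 183 × 0.06 = 10.98 L/h
Css = rate / CL = 79.7 / 10.98 = 7.259 mg/L

7.26 mg/L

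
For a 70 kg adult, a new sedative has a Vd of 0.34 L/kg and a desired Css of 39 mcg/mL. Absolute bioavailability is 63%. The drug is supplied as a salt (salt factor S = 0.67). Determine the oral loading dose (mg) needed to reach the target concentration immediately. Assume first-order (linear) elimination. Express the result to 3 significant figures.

Total Vd = 0.34 × 70 = 23.80 L
The loading dose fills Vd to the target concentration.
LD = Vd × C / F / S = 23.80 × 39.00 / 0.63 / 0.67 = 2199 mg

2200 mg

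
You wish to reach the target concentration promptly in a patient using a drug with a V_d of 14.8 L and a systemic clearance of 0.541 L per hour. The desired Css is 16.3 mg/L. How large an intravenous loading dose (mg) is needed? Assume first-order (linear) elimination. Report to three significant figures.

LD is governed by Vd — clearance does not enter the loading-dose calculation.
LD = Vd × C = 14.80 × 16.30 = 241.2 mg

241 mg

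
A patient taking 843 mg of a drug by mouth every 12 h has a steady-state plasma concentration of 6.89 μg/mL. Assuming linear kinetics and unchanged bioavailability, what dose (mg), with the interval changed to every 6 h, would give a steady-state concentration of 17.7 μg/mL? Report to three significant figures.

For first-order elimination, Css ∝ F·D/(CL·τ); F and CL are unchanged, so Css ∝ D/τ.
D₂ = D₁ × (Css,target / Css,current) × (τ₂/τ₁) = 843 × (17.7/6.89) × (6/12) = 1083 mg

1080 mg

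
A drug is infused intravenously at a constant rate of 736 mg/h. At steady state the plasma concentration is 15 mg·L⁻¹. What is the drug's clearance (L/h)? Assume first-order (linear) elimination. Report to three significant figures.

At steady state, infusion rate = CL × Css, so CL = rate / Css.
CL = 736 / 15 = 49.07 L/h

49.1 L/h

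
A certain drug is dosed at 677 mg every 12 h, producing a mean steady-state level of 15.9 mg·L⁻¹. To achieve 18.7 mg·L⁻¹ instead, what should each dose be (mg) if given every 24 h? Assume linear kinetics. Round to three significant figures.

With linear kinetics, Css is proportional to dose rate (D/τ) at fixed clearance.
D₂ = D₁ × (Css,target / Css,current) × (τ₂/τ₁) = 677 × (18.7/15.9) × (24/12) = 1592 mg

1590 mg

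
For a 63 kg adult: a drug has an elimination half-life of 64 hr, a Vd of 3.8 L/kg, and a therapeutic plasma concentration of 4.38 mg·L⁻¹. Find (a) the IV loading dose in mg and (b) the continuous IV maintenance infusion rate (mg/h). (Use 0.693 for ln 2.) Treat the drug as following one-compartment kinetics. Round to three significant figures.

Total Vd = 3.8 × 63 = 239.4 L
LD = Vd × C = 239.4 × 4.38 = 1049 mg
CL = 0.693 × Vd / t½ = 0.693 × 239.4 / 64 = 2.592 L/h
Infusion rate = CL × Css = 2.592 × 4.38 = 11.35 mg/h

(a) 1050 mg; (b) 11.4 mg/h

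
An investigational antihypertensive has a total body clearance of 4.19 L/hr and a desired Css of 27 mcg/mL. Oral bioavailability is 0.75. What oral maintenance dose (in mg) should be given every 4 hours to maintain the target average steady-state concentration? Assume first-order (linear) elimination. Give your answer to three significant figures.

At steady state, dose per interval replaces the amount cleared in that interval: F·D/τ = CL·Css.
D = CL × Css × τ / F = 4.190 × 27 × 4 / 0.75 = 603.4 mg

603 mg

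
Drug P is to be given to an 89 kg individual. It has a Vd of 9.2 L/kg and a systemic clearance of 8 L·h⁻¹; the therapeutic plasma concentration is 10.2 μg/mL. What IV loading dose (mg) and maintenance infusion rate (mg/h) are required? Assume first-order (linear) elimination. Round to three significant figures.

(a) 8350 mg; (b) 81.6 mg/h

Vd(total) = 89 kg × 9.2 L/kg = 818.8 L
Loading: fill Vd to C_target → 818.8 L × 10.2 mg/L = 8352 mg
Maintenance: replace elimination → rate = CL × Css = 8.000 × 10.2 = 81.60 mg/h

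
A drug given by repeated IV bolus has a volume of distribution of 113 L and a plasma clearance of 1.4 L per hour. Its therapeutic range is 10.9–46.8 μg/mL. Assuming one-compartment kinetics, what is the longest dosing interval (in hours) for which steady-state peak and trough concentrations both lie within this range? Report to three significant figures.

k = CL / Vd = 1.400 / 113.0 = 0.01239 h⁻¹
Between IV bolus doses, concentration decays as C = C₀·e^(−kτ), so C_peak/C_trough = e^(kτ).
τ_max = ln(C_peak/C_trough) / k = ln(46.8/10.9) / 0.01239 = 1.457 / 0.01239 = 117.6 h

118 h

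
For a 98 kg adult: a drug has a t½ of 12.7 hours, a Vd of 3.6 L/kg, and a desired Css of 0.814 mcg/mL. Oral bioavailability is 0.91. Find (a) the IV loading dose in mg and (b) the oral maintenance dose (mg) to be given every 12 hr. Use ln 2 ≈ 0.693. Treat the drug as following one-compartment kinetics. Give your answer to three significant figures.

(a) 287 mg; (b) 207 mg

Vd = 3.6 L/kg × 98 kg = 352.8 L
LD = Vd × C = 352.8 × 0.814 = 287.2 mg
CL = 0.693 × Vd / t½ = 0.693 × 352.8 / 12.7 = 19.25 L/h
D = CL × Css × τ / F = 19.25 × 0.814 × 12 / 0.91 = 206.6 mg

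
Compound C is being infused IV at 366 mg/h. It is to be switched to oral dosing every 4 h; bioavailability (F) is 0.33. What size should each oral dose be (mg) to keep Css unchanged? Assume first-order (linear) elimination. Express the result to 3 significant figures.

4440 mg

To maintain the same Css, the systemic dosing rate must be unchanged: F·D/τ = infusion rate.
D = rate × τ / F = 366 × 4 / 0.33 = 4436 mg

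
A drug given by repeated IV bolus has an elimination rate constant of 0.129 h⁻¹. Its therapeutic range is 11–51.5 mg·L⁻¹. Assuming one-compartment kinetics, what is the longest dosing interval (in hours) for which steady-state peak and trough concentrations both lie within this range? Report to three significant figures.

12.0 h

Between IV bolus doses, concentration decays as C = C₀·e^(−kτ), so C_peak/C_trough = e^(kτ).
τ_max = ln(C_peak/C_trough) / k = ln(51.5/11) / 0.1290 = 1.544 / 0.1290 = 11.97 h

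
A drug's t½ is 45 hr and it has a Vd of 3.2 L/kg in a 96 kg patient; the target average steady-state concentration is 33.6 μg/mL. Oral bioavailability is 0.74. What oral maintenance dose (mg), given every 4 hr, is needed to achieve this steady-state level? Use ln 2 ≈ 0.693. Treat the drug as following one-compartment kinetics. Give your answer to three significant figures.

859 mg

Vd = 3.2 L/kg × 96 kg = 307.2 L
k = 0.693/45 = 0.01540 h⁻¹, so CL = k·Vd = 0.01540 × 307.2 = 4.731 L/h
D = CL × Css × τ / F = 4.731 × 33.6 × 4 / 0.74 = 859.3 mg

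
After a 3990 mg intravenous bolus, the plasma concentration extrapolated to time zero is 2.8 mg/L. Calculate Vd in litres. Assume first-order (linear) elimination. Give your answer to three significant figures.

1430 L

Immediately after an IV bolus, C₀ = Dose / Vd, so Vd = Dose / C₀.
Vd = 3990 / 2.8 = 1425 L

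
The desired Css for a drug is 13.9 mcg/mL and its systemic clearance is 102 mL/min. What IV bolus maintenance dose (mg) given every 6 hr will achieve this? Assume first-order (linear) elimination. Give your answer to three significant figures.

510 mg

CL = 102 mL/min × 60/1000 = 6.120 L/h
At steady state, dose per interval replaces the amount cleared in that interval: D/τ = CL·Css.
D = CL × Css × τ = 6.120 × 13.9 × 6 = 510.4 mg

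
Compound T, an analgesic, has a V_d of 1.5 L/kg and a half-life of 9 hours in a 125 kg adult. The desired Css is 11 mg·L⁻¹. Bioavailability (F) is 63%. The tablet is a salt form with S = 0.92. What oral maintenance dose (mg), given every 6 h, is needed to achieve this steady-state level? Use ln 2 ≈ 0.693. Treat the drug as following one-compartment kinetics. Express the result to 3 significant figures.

1640 mg

Vd = 1.5 L/kg × 125 kg = 187.5 L
CL = ln 2 · Vd / t½ = 0.693 × 187.5 / 9 = 14.44 L/h
D = CL × Css × τ / F / S = 14.44 × 11 × 6 / 0.63 / 0.92 = 1644 mg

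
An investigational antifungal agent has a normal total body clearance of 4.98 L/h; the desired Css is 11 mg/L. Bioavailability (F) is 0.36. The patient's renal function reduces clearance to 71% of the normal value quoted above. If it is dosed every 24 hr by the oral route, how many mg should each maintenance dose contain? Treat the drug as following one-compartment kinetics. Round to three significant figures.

2590 mg

Patient clearance = 0.71 × 4.980 = 3.536 L/h
D = CL × Css × τ / F = 3.536 × 11 × 24 / 0.36 = 2593 mg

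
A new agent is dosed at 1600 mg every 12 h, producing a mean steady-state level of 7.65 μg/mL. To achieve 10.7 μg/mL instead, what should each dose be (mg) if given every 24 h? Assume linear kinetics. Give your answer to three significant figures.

For first-order elimination, Css ∝ F·D/(CL·τ); F and CL are unchanged, so Css ∝ D/τ.
D₂ = D₁ × (Css,target / Css,current) × (τ₂/τ₁) = 1600 × (10.7/7.65) × (24/12) = 4476 mg

4480 mg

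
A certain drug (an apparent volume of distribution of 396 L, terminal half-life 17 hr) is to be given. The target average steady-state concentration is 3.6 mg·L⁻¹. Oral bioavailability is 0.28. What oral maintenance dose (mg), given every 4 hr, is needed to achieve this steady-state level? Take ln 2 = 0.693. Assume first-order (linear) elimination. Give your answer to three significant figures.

CL = ln 2 · Vd / t½ = 0.693 × 396.0 / 17 = 16.14 L/h
D = CL × Css × τ / F = 16.14 × 3.6 × 4 / 0.28 = 830.1 mg

830 mg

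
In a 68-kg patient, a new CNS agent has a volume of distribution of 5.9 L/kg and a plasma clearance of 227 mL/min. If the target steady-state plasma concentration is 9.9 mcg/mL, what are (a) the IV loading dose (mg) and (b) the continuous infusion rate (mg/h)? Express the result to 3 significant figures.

(a) 3970 mg; (b) 135 mg/h

Vd = 5.9 L/kg × 68 kg = 401.2 L
LD = Vd · C_target = 401.2 × 9.9 = 3972 mg
CL = 227 mL/min = 227 × 0.06 = 13.62 L/h
Maintenance: replace elimination → rate = CL × Css = 13.62 × 9.9 = 134.8 mg/h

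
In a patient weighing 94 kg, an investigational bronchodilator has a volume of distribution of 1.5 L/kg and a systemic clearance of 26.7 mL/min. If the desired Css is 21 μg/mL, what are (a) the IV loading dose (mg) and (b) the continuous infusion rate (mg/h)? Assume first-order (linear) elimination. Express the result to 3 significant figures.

(a) 2960 mg; (b) 33.6 mg/h

Total Vd = 1.5 × 94 = 141.0 L
LD = Vd · C_target = 141.0 × 21 = 2961 mg
Convert clearance: 26.7 mL/min × 60 min/h ÷ 1000 mL/L = 1.602 L/h
Maintenance infusion rate = CL × Css = 1.602 × 21 = 33.64 mg/h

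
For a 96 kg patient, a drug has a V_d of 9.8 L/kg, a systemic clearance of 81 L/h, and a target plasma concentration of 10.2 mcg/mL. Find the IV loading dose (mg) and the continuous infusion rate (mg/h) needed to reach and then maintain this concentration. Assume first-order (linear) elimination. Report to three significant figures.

Vd(total) = 96 kg × 9.8 L/kg = 940.8 L
Loading dose = Vd × C = 940.8 × 10.2 = 9596 mg
Maintenance: replace elimination → rate = CL × Css = 81.00 × 10.2 = 826.2 mg/h

(a) 9600 mg; (b) 826 mg/h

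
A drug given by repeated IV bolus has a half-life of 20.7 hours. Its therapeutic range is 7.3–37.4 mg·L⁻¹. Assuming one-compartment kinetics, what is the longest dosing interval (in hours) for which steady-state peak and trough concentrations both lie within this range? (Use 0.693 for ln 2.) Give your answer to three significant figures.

48.8 h

k = 0.693 / t½ = 0.693 / 20.7 = 0.03348 h⁻¹
Between IV bolus doses, concentration decays as C = C₀·e^(−kτ), so C_peak/C_trough = e^(kτ).
τ_max = ln(C_peak/C_trough) / k = ln(37.4/7.3) / 0.03348 = 1.634 / 0.03348 = 48.81 h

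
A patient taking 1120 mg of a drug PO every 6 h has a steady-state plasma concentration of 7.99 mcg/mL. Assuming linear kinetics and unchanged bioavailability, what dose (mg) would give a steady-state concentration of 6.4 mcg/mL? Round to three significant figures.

897 mg

With linear kinetics, Css is proportional to dose rate (D/τ) at fixed clearance.
D₂ = D₁ × (Css,target / Css,current) = 1120 × 6.4/7.99 = 897.1 mg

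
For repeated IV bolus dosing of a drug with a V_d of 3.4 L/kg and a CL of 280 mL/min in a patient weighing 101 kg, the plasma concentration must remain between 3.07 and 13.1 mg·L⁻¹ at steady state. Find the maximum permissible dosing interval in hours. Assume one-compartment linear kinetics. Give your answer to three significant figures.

29.7 h

Vd(total) = 101 kg × 3.4 L/kg = 343.4 L
Convert clearance: 280 mL/min × 60 min/h ÷ 1000 mL/L = 16.80 L/h
k = CL / Vd = 16.80 / 343.4 = 0.04892 h⁻¹
Between IV bolus doses, concentration decays as C = C₀·e^(−kτ), so C_peak/C_trough = e^(kτ).
τ_max = ln(C_peak/C_trough) / k = ln(13.1/3.07) / 0.04892 = 1.451 / 0.04892 = 29.66 h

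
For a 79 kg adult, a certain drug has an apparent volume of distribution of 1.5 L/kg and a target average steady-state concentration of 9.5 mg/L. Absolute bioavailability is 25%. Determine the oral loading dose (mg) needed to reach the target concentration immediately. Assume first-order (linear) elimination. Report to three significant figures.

4500 mg

Vd = 1.5 L/kg × 79 kg = 118.5 L
LD = Vd × C / F = 118.5 × 9.500 / 0.25 = 4503 mg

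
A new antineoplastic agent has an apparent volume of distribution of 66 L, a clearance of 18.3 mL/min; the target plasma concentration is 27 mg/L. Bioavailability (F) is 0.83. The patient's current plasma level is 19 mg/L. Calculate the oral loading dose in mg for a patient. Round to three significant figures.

636 mg

Loading dose depends on Vd (not clearance): it fills the distribution volume.
Concentration deficit ΔC = 27 − 19 = 8.000 mg/L
LD = Vd × ΔC / F = 66.00 × 8.000 / 0.83 = 636.1 mg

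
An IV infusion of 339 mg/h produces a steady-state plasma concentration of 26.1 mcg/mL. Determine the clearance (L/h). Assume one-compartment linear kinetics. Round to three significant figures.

13.0 L/h

At steady state, infusion rate = CL × Css, so CL = rate / Css.
CL = 339 / 26.1 = 12.99 L/h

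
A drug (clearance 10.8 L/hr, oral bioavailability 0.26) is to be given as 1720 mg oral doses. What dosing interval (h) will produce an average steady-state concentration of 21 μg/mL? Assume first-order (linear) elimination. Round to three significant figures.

F·D/τ = CL·Css → τ = F·D / (CL·Css).
τ = 0.26 × 1720 / (10.8 × 21) = 1.972 h

1.97 h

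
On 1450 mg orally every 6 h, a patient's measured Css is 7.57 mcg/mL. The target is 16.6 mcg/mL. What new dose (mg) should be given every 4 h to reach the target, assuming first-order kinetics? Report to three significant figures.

2120 mg

With linear kinetics, Css is proportional to dose rate (D/τ) at fixed clearance.
D₂ = D₁ × (Css,target / Css,current) × (τ₂/τ₁) = 1450 × (16.6/7.57) × (4/6) = 2120 mg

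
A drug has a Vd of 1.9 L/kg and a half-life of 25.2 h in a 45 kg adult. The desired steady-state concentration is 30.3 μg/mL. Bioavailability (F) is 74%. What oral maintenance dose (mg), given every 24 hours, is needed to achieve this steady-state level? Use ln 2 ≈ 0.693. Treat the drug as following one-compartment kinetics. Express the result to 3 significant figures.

Vd(total) = 45 kg × 1.9 L/kg = 85.50 L
CL = ln 2 · Vd / t½ = 0.693 × 85.50 / 25.2 = 2.351 L/h
D = CL × Css × τ / F = 2.351 × 30.3 × 24 / 0.74 = 2310 mg

2310 mg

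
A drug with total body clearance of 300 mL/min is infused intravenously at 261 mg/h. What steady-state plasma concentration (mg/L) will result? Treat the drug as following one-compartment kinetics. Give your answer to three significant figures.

CL = 300 mL/min = 300 × 0.06 = 18.00 L/h
Css = rate / CL = 261 / 18.00 = 14.50 mg/L

14.5 mg/L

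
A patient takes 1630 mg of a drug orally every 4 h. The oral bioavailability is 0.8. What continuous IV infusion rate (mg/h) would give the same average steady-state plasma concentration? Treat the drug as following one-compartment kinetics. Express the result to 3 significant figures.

326 mg/h

Equivalent systemic input: infusion rate = F·D/τ.
Rate = 0.8 × 1630 / 4 = 326.0 mg/h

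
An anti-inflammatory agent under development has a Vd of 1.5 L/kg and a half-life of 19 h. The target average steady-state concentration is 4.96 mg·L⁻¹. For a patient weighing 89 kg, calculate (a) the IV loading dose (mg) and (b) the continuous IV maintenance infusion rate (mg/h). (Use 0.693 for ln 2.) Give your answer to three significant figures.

(a) 662 mg; (b) 24.2 mg/h

Vd = 1.5 L/kg × 89 kg = 133.5 L
LD = Vd × C = 133.5 × 4.96 = 662.2 mg
CL = 0.693 × Vd / t½ = 0.693 × 133.5 / 19 = 4.869 L/h
Infusion rate = CL × Css = 4.869 × 4.96 = 24.15 mg/h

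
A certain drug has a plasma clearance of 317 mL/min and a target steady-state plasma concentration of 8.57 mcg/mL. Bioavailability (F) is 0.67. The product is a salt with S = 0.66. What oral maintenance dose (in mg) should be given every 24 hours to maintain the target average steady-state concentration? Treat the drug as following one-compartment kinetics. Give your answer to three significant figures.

CL = 317 mL/min × 60/1000 = 19.02 L/h
D = CL × Css × τ / F / S = 19.02 × 8.57 × 24 / 0.67 / 0.66 = 8847 mg

8850 mg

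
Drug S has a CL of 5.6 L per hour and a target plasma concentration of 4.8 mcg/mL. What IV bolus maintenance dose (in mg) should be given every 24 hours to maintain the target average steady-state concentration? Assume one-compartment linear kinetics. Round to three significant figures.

D = CL × Css × τ = 5.600 × 4.8 × 24 = 645.1 mg

645 mg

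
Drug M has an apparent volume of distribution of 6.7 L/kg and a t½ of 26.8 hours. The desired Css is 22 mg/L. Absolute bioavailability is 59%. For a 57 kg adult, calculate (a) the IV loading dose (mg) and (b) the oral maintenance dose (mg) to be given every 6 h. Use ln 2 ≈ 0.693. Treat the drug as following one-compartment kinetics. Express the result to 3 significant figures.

Vd = 6.7 L/kg × 57 kg = 381.9 L
LD = Vd × C = 381.9 × 22 = 8402 mg
CL = 0.693 × Vd / t½ = 0.693 × 381.9 / 26.8 = 9.875 L/h
D = CL × Css × τ / F = 9.875 × 22 × 6 / 0.59 = 2209 mg

(a) 8400 mg; (b) 2210 mg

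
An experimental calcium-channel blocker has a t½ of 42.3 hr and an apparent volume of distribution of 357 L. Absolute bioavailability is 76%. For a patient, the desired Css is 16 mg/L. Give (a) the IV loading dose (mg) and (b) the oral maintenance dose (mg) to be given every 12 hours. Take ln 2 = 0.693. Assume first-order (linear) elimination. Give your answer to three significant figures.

LD = Vd × C = 357.0 × 16 = 5712 mg
CL = 0.693 × Vd / t½ = 0.693 × 357.0 / 42.3 = 5.849 L/h
D = CL × Css × τ / F = 5.849 × 16 × 12 / 0.76 = 1478 mg

(a) 5710 mg; (b) 1480 mg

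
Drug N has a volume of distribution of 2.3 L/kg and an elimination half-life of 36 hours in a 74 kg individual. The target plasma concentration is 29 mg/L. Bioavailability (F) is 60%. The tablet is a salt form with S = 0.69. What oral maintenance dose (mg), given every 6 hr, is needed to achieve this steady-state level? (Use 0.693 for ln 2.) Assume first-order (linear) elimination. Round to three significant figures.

Vd = 2.3 L/kg × 74 kg = 170.2 L
CL = ln 2 · Vd / t½ = 0.693 × 170.2 / 36 = 3.276 L/h
D = CL × Css × τ / F / S = 3.276 × 29 × 6 / 0.6 / 0.69 = 1377 mg

1380 mg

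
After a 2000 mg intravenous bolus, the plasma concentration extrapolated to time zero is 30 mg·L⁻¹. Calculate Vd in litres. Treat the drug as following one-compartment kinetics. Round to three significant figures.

Immediately after an IV bolus, C₀ = Dose / Vd, so Vd = Dose / C₀.
Vd = 2000 / 30 = 66.67 L

66.7 L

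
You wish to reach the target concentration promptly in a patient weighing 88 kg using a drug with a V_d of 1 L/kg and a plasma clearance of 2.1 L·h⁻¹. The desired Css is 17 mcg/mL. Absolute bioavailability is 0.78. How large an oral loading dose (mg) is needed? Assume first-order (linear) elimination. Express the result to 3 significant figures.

Vd = 1 L/kg × 88 kg = 88.00 L
The loading dose fills Vd to the target concentration.
LD = Vd × C / F = 88.00 × 17.00 / 0.78 = 1918 mg

1920 mg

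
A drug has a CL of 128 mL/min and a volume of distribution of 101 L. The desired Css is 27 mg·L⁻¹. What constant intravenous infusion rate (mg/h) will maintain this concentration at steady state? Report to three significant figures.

Convert clearance: 128 mL/min × 60 min/h ÷ 1000 mL/L = 7.680 L/h
Infusion rate = CL · Css = 7.680 L/h × 27 mg/L = 207.4 mg/h

207 mg/h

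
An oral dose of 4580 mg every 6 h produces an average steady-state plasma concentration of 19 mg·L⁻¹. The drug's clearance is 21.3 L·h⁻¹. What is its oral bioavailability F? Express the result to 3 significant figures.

F·D/τ = CL·Css at steady state → F = CL·Css·τ / D.
F = 21.3 × 19 × 6 / 4580 = 0.530

0.530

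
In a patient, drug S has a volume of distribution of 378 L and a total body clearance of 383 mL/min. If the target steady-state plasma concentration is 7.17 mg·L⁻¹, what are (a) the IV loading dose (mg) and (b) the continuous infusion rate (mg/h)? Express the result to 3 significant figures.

Loading dose = Vd × C = 378.0 × 7.17 = 2710 mg
CL = 383 mL/min × 60/1000 = 22.98 L/h
Maintenance: replace elimination → rate = CL × Css = 22.98 × 7.17 = 164.8 mg/h

(a) 2710 mg; (b) 165 mg/h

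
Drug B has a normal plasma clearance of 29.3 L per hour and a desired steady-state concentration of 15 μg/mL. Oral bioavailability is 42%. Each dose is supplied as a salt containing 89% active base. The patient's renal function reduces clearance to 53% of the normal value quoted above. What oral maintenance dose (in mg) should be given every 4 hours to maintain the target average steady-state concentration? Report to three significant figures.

2490 mg

Patient clearance = 0.53 × 29.30 = 15.53 L/h
D = CL × Css × τ / F / S = 15.53 × 15 × 4 / 0.42 / 0.89 = 2493 mg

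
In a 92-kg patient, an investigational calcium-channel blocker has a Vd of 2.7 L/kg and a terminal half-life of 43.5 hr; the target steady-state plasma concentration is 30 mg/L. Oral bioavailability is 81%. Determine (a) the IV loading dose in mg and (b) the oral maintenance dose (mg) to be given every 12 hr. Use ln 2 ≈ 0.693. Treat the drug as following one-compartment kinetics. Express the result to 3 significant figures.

Vd(total) = 92 kg × 2.7 L/kg = 248.4 L
LD = Vd × C = 248.4 × 30 = 7452 mg
CL = 0.693 × Vd / t½ = 0.693 × 248.4 / 43.5 = 3.957 L/h
D = CL × Css × τ / F = 3.957 × 30 × 12 / 0.81 = 1759 mg

(a) 7450 mg; (b) 1760 mg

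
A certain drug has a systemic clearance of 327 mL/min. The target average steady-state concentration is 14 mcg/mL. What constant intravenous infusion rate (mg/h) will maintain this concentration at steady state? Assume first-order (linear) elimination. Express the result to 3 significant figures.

Convert clearance: 327 mL/min × 60 min/h ÷ 1000 mL/L = 19.62 L/h
At steady state, infusion rate equals elimination rate: rate in = CL × Css.
Rate = CL × Css = 19.62 × 14 = 274.7 mg/h

275 mg/h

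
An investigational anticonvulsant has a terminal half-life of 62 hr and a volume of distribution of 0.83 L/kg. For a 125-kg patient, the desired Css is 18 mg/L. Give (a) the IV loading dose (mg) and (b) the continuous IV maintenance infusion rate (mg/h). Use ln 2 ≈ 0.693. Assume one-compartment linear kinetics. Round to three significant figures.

(a) 1870 mg; (b) 20.9 mg/h

Total Vd = 0.83 × 125 = 103.8 L
LD = Vd × C = 103.8 × 18 = 1868 mg
CL = 0.693 × Vd / t½ = 0.693 × 103.8 / 62 = 1.160 L/h
Infusion rate = CL × Css = 1.160 × 18 = 20.88 mg/h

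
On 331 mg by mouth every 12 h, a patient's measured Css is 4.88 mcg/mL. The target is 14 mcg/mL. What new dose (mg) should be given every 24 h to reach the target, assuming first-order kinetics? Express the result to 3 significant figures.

1900 mg

With linear kinetics, Css is proportional to dose rate (D/τ) at fixed clearance.
D₂ = D₁ × (Css,target / Css,current) × (τ₂/τ₁) = 331 × (14/4.88) × (24/12) = 1899 mg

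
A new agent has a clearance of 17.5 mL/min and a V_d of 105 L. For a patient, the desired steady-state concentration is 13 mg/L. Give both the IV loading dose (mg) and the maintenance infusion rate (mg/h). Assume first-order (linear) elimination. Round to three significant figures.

Loading dose = Vd × C = 105.0 × 13 = 1365 mg
CL = 17.5 mL/min = 17.5 × 0.06 = 1.050 L/h
Maintenance infusion rate = CL × Css = 1.050 × 13 = 13.65 mg/h

(a) 1370 mg; (b) 13.7 mg/h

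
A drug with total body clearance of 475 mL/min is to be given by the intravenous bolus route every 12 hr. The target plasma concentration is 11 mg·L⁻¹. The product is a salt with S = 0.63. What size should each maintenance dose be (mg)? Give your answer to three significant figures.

CL = 475 mL/min = 475 × 0.06 = 28.50 L/h
D = CL × Css × τ / S = 28.50 × 11 × 12 / 0.63 = 5971 mg

5970 mg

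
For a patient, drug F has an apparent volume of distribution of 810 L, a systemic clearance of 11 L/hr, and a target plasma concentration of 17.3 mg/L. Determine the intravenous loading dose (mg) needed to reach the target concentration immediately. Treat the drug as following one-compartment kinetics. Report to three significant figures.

14000 mg

The loading dose fills Vd to the target concentration.
LD = Vd × C = 810.0 × 17.30 = 14010 mg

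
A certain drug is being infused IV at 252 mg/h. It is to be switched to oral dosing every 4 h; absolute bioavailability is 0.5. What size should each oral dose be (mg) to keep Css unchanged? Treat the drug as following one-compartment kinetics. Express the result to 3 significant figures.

To maintain the same Css, the systemic dosing rate must be unchanged: F·D/τ = infusion rate.
D = rate × τ / F = 252 × 4 / 0.5 = 2016 mg

2020 mg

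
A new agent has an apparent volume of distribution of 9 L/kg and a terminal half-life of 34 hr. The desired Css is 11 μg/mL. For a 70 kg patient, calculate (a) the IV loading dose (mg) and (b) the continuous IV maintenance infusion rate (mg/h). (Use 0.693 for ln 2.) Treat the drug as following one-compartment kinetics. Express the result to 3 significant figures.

Total Vd = 9 × 70 = 630.0 L
LD = Vd × C = 630.0 × 11 = 6930 mg
CL = 0.693 × Vd / t½ = 0.693 × 630.0 / 34 = 12.84 L/h
Infusion rate = CL × Css = 12.84 × 11 = 141.2 mg/h

(a) 6930 mg; (b) 141 mg/h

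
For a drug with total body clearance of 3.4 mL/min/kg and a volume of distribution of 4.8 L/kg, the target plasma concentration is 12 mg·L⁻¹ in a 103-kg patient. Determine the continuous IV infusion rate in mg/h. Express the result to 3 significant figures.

252 mg/h

CL = 3.4 mL/min/kg × 103 kg = 350.2 mL/min = 350.2 × 60/1000 = 21.01 L/h
At steady state, infusion rate equals elimination rate: rate in = CL × Css.
Rate = CL × Css = 21.01 × 12 = 252.1 mg/h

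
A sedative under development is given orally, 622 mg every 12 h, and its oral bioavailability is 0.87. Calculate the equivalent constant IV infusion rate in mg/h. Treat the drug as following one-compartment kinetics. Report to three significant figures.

45.1 mg/h

Equivalent systemic input: infusion rate = F·D/τ.
Rate = 0.87 × 622 / 12 = 45.10 mg/h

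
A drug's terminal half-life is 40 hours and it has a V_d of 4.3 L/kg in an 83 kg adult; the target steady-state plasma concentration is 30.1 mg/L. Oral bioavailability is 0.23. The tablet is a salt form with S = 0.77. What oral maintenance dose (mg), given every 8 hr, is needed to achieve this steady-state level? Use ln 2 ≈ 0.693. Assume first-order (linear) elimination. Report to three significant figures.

8410 mg

Total Vd = 4.3 × 83 = 356.9 L
CL = ln 2 · Vd / t½ = 0.693 × 356.9 / 40 = 6.183 L/h
D = CL × Css × τ / F / S = 6.183 × 30.1 × 8 / 0.23 / 0.77 = 8407 mg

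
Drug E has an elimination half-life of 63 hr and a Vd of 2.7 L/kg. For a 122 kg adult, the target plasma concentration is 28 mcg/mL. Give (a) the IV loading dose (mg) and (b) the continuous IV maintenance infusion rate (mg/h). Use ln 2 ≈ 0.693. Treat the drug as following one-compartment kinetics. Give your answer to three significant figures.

Vd = 2.7 L/kg × 122 kg = 329.4 L
LD = Vd × C = 329.4 × 28 = 9223 mg
CL = 0.693 × Vd / t½ = 0.693 × 329.4 / 63 = 3.623 L/h
Infusion rate = CL × Css = 3.623 × 28 = 101.4 mg/h

(a) 9220 mg; (b) 101 mg/h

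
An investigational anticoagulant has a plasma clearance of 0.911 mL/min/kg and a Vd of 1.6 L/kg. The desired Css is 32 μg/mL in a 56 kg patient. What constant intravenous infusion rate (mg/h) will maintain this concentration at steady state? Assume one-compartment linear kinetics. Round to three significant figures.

98.0 mg/h

CL = 0.911 mL/min/kg × 56 kg = 51.02 mL/min = 51.02 × 60/1000 = 3.061 L/h
R₀ = 3.061 × 32 = 97.95 mg/h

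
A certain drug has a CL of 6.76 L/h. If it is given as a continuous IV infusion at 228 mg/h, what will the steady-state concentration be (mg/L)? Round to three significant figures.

33.7 mg/L

Css = rate / CL = 228 / 6.760 = 33.73 mg/L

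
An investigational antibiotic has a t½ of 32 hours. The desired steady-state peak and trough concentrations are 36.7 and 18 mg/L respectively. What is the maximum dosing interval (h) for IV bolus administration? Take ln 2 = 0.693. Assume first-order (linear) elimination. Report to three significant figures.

32.9 h

k = 0.693 / t½ = 0.693 / 32 = 0.02166 h⁻¹
Between IV bolus doses, concentration decays as C = C₀·e^(−kτ), so C_peak/C_trough = e^(kτ).
τ_max = ln(C_peak/C_trough) / k = ln(36.7/18) / 0.02166 = 0.7124 / 0.02166 = 32.89 h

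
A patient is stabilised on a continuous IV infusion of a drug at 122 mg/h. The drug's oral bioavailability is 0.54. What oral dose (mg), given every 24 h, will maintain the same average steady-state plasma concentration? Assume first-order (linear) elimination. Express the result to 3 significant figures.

To maintain the same Css, the systemic dosing rate must be unchanged: F·D/τ = infusion rate.
D = rate × τ / F = 122 × 24 / 0.54 = 5422 mg

5420 mg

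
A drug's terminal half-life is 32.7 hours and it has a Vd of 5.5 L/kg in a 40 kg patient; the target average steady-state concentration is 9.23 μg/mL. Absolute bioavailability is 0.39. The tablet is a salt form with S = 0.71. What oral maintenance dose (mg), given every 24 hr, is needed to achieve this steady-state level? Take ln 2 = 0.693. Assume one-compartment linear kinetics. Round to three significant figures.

3730 mg

Total Vd = 5.5 × 40 = 220.0 L
CL = 0.693 × Vd / t½ = 0.693 × 220.0 / 32.7 = 4.662 L/h
D = CL × Css × τ / F / S = 4.662 × 9.23 × 24 / 0.39 / 0.71 = 3730 mg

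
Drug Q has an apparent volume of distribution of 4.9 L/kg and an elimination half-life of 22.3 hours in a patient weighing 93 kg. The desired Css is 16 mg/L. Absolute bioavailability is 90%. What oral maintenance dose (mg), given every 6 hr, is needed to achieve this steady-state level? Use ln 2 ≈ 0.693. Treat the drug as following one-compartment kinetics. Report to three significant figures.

1510 mg

Vd = 4.9 L/kg × 93 kg = 455.7 L
k = 0.693/22.3 = 0.03108 h⁻¹, so CL = k·Vd = 0.03108 × 455.7 = 14.16 L/h
D = CL × Css × τ / F = 14.16 × 16 × 6 / 0.9 = 1510 mg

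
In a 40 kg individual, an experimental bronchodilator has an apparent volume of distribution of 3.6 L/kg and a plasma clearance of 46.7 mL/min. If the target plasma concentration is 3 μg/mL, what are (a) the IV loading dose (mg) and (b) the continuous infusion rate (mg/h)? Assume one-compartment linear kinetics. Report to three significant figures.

(a) 432 mg; (b) 8.41 mg/h

Total Vd = 3.6 × 40 = 144.0 L
Loading dose = Vd × C = 144.0 × 3 = 432.0 mg
Convert clearance: 46.7 mL/min × 60 min/h ÷ 1000 mL/L = 2.802 L/h
Infusion rate = 2.802 L/h × 3 mg/L = 8.406 mg/h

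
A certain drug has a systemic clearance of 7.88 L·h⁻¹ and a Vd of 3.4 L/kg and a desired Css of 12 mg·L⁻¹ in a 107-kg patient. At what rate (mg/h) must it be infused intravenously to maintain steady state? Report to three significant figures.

At steady state, infusion rate equals elimination rate: rate in = CL × Css.
Infusion rate = CL · Css = 7.880 L/h × 12 mg/L = 94.56 mg/h

94.6 mg/h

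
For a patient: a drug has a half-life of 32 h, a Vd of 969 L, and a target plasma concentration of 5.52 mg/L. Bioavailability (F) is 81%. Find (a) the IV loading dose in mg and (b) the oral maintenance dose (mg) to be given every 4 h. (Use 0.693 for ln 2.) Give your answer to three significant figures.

LD = Vd × C = 969.0 × 5.52 = 5349 mg
CL = 0.693 × Vd / t½ = 0.693 × 969.0 / 32 = 20.98 L/h
D = CL × Css × τ / F = 20.98 × 5.52 × 4 / 0.81 = 571.9 mg

(a) 5350 mg; (b) 572 mg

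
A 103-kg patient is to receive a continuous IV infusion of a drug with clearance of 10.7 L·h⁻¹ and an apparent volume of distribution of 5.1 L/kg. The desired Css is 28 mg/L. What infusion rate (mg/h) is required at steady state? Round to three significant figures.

Rate = CL × Css = 10.70 × 28 = 299.6 mg/h

300 mg/h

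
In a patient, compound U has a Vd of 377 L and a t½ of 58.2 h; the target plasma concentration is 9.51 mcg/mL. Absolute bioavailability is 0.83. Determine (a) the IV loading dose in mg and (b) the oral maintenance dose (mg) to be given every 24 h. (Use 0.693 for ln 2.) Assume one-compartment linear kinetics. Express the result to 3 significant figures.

LD = Vd × C = 377.0 × 9.51 = 3585 mg
CL = 0.693 × Vd / t½ = 0.693 × 377.0 / 58.2 = 4.489 L/h
D = CL × Css × τ / F = 4.489 × 9.51 × 24 / 0.83 = 1234 mg

(a) 3590 mg; (b) 1230 mg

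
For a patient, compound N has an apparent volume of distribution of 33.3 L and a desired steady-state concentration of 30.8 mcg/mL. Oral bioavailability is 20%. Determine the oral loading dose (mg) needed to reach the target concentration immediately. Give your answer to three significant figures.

5130 mg

LD = Vd × C / F = 33.30 × 30.80 / 0.2 = 5128 mg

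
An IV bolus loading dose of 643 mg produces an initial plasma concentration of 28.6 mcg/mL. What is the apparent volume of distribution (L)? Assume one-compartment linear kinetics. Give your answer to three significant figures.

Immediately after an IV bolus, C₀ = Dose / Vd, so Vd = Dose / C₀.
Vd = 643 / 28.6 = 22.48 L

22.5 L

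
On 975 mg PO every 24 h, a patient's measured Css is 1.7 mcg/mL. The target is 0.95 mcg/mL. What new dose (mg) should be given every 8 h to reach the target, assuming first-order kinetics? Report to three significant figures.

182 mg

For first-order elimination, Css ∝ F·D/(CL·τ); F and CL are unchanged, so Css ∝ D/τ.
D₂ = D₁ × (Css,target / Css,current) × (τ₂/τ₁) = 975 × (0.95/1.7) × (8/24) = 181.6 mg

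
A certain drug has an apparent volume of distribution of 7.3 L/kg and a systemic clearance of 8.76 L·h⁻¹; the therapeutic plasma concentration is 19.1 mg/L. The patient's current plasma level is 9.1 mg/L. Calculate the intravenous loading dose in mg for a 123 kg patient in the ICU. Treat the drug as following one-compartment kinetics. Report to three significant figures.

8980 mg

Vd(total) = 123 kg × 7.3 L/kg = 897.9 L
Concentration deficit ΔC = 19.1 − 9.1 = 10.00 mg/L
LD = Vd × ΔC = 897.9 × 10.00 = 8979 mg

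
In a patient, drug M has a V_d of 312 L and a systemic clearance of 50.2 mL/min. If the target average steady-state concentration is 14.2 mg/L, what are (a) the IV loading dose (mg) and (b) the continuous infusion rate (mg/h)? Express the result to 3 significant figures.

(a) 4430 mg; (b) 42.8 mg/h

LD = Vd · C_target = 312.0 × 14.2 = 4430 mg
CL = 50.2 mL/min × 60/1000 = 3.012 L/h
Infusion rate = 3.012 L/h × 14.2 mg/L = 42.77 mg/h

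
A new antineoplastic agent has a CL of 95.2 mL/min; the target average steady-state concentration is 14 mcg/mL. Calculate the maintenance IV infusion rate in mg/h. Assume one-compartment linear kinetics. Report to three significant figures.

CL = 95.2 mL/min × 60/1000 = 5.712 L/h
Infusion rate = CL · Css = 5.712 L/h × 14 mg/L = 79.97 mg/h

80.0 mg/h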